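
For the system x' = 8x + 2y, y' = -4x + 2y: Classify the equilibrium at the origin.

A = [[8,2],[-4,2]]; det(A-λI) = λ^2 - 10λ + 24.
λ = 4, 6: both positive.

unstable node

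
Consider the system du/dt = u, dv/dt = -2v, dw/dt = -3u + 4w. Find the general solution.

u(t) = K_3e^(t), v(t) = K_2e^(-2t), w(t) = K_1e^(4t) + K_3e^(t)

Coefficient matrix A = [[1, 0, 0], [0, -2, 0], [-3, 0, 4]].
det(A - λI) = 0 gives eigenvalues λ = 4, -2, 1.
For λ=4: eigenvector (0,0,1).
For λ=-2: eigenvector (0,1,0).
For λ=1: eigenvector (1,0,1).
General solution: K_1e^(4t)(0,0,1) + K_2e^(-2t)(0,1,0) + K_3e^(t)(1,0,1).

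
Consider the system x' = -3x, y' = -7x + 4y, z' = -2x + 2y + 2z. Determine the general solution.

x(t) = K_2e^(-3t), y(t) = -K_1e^(4t) + K_2e^(-3t), z(t) = -K_1e^(4t) + K_3e^(2t)

Coefficient matrix A = [[-3, 0, 0], [-7, 4, 0], [-2, 2, 2]].
det(A - λI) = 0 gives eigenvalues λ = 4, -3, 2.
For λ=4: eigenvector (0,-1,-1).
For λ=-3: eigenvector (1,1,0).
For λ=2: eigenvector (0,0,1).
General solution: K_1e^(4t)(0,-1,-1) + K_2e^(-3t)(1,1,0) + K_3e^(2t)(0,0,1).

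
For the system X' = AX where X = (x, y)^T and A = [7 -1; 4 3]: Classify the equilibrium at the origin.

A = [[7,-1],[4,3]]; det(A-λI) = λ^2 - 10λ + 25.
repeated λ = 5 with a single eigenvector.

unstable improper node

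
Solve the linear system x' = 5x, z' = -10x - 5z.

x(t) = C_2e^(5t), z(t) = C_1e^(-5t) - C_2e^(5t)

Coefficient matrix A = [[5, 0], [-10, -5]].
Characteristic polynomial det(A - λI) = λ^2 - 25 = 0.
Eigenvalues λ = -5, 5.
For λ=-5: (A-λI) row 1 is [10, 0], so an eigenvector is (0, 1).
For λ=5: (A-λI) row 2 is [-10, -10], so an eigenvector is (1, -1).
General solution: C_1e^(-5t)(0,1) + C_2e^(5t)(1,-1).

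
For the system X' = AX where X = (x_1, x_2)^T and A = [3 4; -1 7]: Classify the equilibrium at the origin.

unstable improper node

A = [[3,4],[-1,7]]; det(A-λI) = λ^2 - 10λ + 25.
repeated λ = 5 with a single eigenvector.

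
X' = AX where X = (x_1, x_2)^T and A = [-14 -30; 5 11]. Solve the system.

x_1(t) = 3K_1e^(-4t) - 2K_2e^(t), x_2(t) = -K_1e^(-4t) + K_2e^(t)

Coefficient matrix A = [[-14, -30], [5, 11]].
Characteristic polynomial det(A - λI) = λ^2 + 3λ - 4 = 0.
Eigenvalues λ = -4, 1.
For λ=-4: (A-λI) row 1 is [-10, -30], so an eigenvector is (3, -1).
For λ=1: (A-λI) row 1 is [-15, -30], so an eigenvector is (-2, 1).
General solution: K_1e^(-4t)(3,-1) + K_2e^(t)(-2,1).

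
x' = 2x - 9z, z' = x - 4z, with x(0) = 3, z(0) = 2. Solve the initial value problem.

Coefficient matrix A = [[2, -9], [1, -4]].
Characteristic polynomial det(A - λI) = λ^2 + 2λ + 1 = 0.
Single eigenvalue λ = -1 with algebraic multiplicity 2.
Eigenvector v = (3,1); generalized eigenvector w with (A-λI)w=v is (-2,-1).
General solution: e^(-t)[c_1·v + c_2·(t·v + w)].
Applying x(0)=3, z(0)=2 gives c_1=-1, c_2=-3.

x(t) = -9te^(-t) + 3e^(-t), z(t) = -3te^(-t) + 2e^(-t)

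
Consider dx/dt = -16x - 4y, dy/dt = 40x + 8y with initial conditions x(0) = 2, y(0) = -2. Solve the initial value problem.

x(t) = -4e^(-4t)sin(4t) + 2e^(-4t)cos(4t), y(t) = 14e^(-4t)sin(4t) - 2e^(-4t)cos(4t)

Coefficient matrix A = [[-16, -4], [40, 8]].
Characteristic polynomial det(A - λI) = λ^2 + 8λ + 32 = 0.
Eigenvalues λ = -4 ± 4i (complex conjugate pair).
For λ=-4+4i: an eigenvector is (0,-1) - i(1,-3) = (0 - i, -1 + 3i).
A real fundamental pair from Re and Im of e^((-4+4i)t)v: X_1 = e^(-4t)(cos(4t)·(0,-1) + sin(4t)·(1,-3)), X_2 = e^(-4t)(sin(4t)·(0,-1) - cos(4t)·(1,-3)).
General solution: K_1X_1 + K_2X_2.
Applying x(0)=2, y(0)=-2 gives K_1=-4, K_2=-2.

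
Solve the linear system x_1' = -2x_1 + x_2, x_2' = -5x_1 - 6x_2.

x_1(t) = K_1e^(-4t)sin(t) - K_2e^(-4t)cos(t), x_2(t) = -2K_1e^(-4t)sin(t) + K_1e^(-4t)cos(t) + K_2e^(-4t)sin(t) + 2K_2e^(-4t)cos(t)

Coefficient matrix A = [[-2, 1], [-5, -6]].
Characteristic polynomial det(A - λI) = λ^2 + 8λ + 17 = 0.
Eigenvalues λ = -4 ± i (complex conjugate pair).
For λ=-4+i: an eigenvector is (0,1) - i(1,-2) = (0 - i, 1 + 2i).
A real fundamental pair from Re and Im of e^((-4+i)t)v: X_1 = e^(-4t)(cos(t)·(0,1) + sin(t)·(1,-2)), X_2 = e^(-4t)(sin(t)·(0,1) - cos(t)·(1,-2)).
General solution: K_1X_1 + K_2X_2.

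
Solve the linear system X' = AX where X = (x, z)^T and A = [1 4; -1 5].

Coefficient matrix A = [[1, 4], [-1, 5]].
Characteristic polynomial det(A - λI) = λ^2 - 6λ + 9 = 0.
Single eigenvalue λ = 3 with algebraic multiplicity 2.
Eigenvector v = (-2,-1); generalized eigenvector w with (A-λI)w=v is (-1,-1).
General solution: e^(3t)[K_1·v + K_2·(t·v + w)].

x(t) = -2K_1e^(3t) - 2K_2te^(3t) - K_2e^(3t), z(t) = -K_1e^(3t) - K_2te^(3t) - K_2e^(3t)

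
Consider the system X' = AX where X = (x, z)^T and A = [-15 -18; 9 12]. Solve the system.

x(t) = -2K_1e^(-6t) - K_2e^(3t), z(t) = K_1e^(-6t) + K_2e^(3t)

Coefficient matrix A = [[-15, -18], [9, 12]].
Characteristic polynomial det(A - λI) = λ^2 + 3λ - 18 = 0.
Eigenvalues λ = -6, 3.
For λ=-6: (A-λI) row 1 is [-9, -18], so an eigenvector is (-2, 1).
For λ=3: (A-λI) row 1 is [-18, -18], so an eigenvector is (-1, 1).
General solution: K_1e^(-6t)(-2,1) + K_2e^(3t)(-1,1).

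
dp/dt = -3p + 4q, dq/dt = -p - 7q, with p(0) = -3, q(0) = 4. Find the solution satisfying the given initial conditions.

p(t) = 10te^(-5t) - 3e^(-5t), q(t) = -5te^(-5t) + 4e^(-5t)

Coefficient matrix A = [[-3, 4], [-1, -7]].
Characteristic polynomial det(A - λI) = λ^2 + 10λ + 25 = 0.
Single eigenvalue λ = -5 with algebraic multiplicity 2.
Eigenvector v = (2,-1); generalized eigenvector w with (A-λI)w=v is (-3,2).
General solution: e^(-5t)[K_1·v + K_2·(t·v + w)].
Applying p(0)=-3, q(0)=4 gives K_1=6, K_2=5.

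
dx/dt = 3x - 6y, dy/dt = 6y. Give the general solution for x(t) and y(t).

x(t) = -2c_1e^(6t) + c_2e^(3t), y(t) = c_1e^(6t)

Coefficient matrix A = [[3, -6], [0, 6]].
Characteristic polynomial det(A - λI) = λ^2 - 9λ + 18 = 0.
Eigenvalues λ = 6, 3.
For λ=6: (A-λI) row 1 is [-3, -6], so an eigenvector is (-2, 1).
For λ=3: (A-λI) row 1 is [0, -6], so an eigenvector is (1, 0).
General solution: c_1e^(6t)(-2,1) + c_2e^(3t)(1,0).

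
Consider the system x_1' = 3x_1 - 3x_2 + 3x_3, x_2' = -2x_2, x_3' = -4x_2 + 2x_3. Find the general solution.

Coefficient matrix A = [[3, -3, 3], [0, -2, 0], [0, -4, 2]].
det(A - λI) = 0 gives eigenvalues λ = 3, -2, 2.
For λ=3: eigenvector (1,0,0).
For λ=-2: eigenvector (0,1,1).
For λ=2: eigenvector (-3,0,1).
General solution: c_1e^(3t)(1,0,0) + c_2e^(-2t)(0,1,1) + c_3e^(2t)(-3,0,1).

x_1(t) = c_1e^(3t) - 3c_3e^(2t), x_2(t) = c_2e^(-2t), x_3(t) = c_2e^(-2t) + c_3e^(2t)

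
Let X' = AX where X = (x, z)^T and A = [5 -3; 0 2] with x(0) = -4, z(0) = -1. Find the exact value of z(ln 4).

-16

A = [[5,-3],[0,2]]; eigenvalues λ = 5, 2.
Eigenvectors: (-1,0) for λ=5, (1,1) for λ=2.
From the initial condition, c_1 = 3, c_2 = -1.
z(ln 4) = (3)(4^5)(0) + (-1)(4^2)(1) = -16.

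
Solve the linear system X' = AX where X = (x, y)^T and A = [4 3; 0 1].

x(t) = c_1e^(t) + c_2e^(4t), y(t) = -c_1e^(t)

Coefficient matrix A = [[4, 3], [0, 1]].
Characteristic polynomial det(A - λI) = λ^2 - 5λ + 4 = 0.
Eigenvalues λ = 1, 4.
For λ=1: (A-λI) row 1 is [3, 3], so an eigenvector is (1, -1).
For λ=4: (A-λI) row 1 is [0, 3], so an eigenvector is (1, 0).
General solution: c_1e^(t)(1,-1) + c_2e^(4t)(1,0).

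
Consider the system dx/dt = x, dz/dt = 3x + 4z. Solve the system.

x(t) = -C_1e^(t), z(t) = C_1e^(t) - C_2e^(4t)

Coefficient matrix A = [[1, 0], [3, 4]].
Characteristic polynomial det(A - λI) = λ^2 - 5λ + 4 = 0.
Eigenvalues λ = 1, 4.
For λ=1: (A-λI) row 2 is [3, 3], so an eigenvector is (-1, 1).
For λ=4: (A-λI) row 1 is [-3, 0], so an eigenvector is (0, -1).
General solution: C_1e^(t)(-1,1) + C_2e^(4t)(0,-1).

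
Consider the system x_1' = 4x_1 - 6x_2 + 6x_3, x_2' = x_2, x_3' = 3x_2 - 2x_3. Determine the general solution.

Coefficient matrix A = [[4, -6, 6], [0, 1, 0], [0, 3, -2]].
det(A - λI) = 0 gives eigenvalues λ = 1, 4, -2.
For λ=1: eigenvector (0,1,1).
For λ=4: eigenvector (1,0,0).
For λ=-2: eigenvector (-1,0,1).
General solution: c_1e^(t)(0,1,1) + c_2e^(4t)(1,0,0) + c_3e^(-2t)(-1,0,1).

x_1(t) = c_2e^(4t) - c_3e^(-2t), x_2(t) = c_1e^(t), x_3(t) = c_1e^(t) + c_3e^(-2t)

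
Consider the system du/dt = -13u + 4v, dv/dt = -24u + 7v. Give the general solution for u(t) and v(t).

u(t) = -K_1e^(-t) - K_2e^(-5t), v(t) = -3K_1e^(-t) - 2K_2e^(-5t)

Coefficient matrix A = [[-13, 4], [-24, 7]].
Characteristic polynomial det(A - λI) = λ^2 + 6λ + 5 = 0.
Eigenvalues λ = -1, -5.
For λ=-1: (A-λI) row 1 is [-12, 4], so an eigenvector is (-1, -3).
For λ=-5: (A-λI) row 1 is [-8, 4], so an eigenvector is (-1, -2).
General solution: K_1e^(-t)(-1,-3) + K_2e^(-5t)(-1,-2).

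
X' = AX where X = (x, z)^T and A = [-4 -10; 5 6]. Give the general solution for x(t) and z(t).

Coefficient matrix A = [[-4, -10], [5, 6]].
Characteristic polynomial det(A - λI) = λ^2 - 2λ + 26 = 0.
Eigenvalues λ = 1 ± 5i (complex conjugate pair).
For λ=1+5i: an eigenvector is (1,0) - i(-1,1) = (1 + i, 0 - i).
A real fundamental pair from Re and Im of e^((1+5i)t)v: X_1 = e^(t)(cos(5t)·(1,0) + sin(5t)·(-1,1)), X_2 = e^(t)(sin(5t)·(1,0) - cos(5t)·(-1,1)).
General solution: c_1X_1 + c_2X_2.

x(t) = -c_1e^(t)sin(5t) + c_1e^(t)cos(5t) + c_2e^(t)sin(5t) + c_2e^(t)cos(5t), z(t) = c_1e^(t)sin(5t) - c_2e^(t)cos(5t)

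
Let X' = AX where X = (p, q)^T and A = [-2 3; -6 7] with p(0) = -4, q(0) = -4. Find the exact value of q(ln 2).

A = [[-2,3],[-6,7]]; eigenvalues λ = 4, 1.
Eigenvectors: (1,2) for λ=4, (1,1) for λ=1.
From the initial condition, c_1 = 0, c_2 = -4.
q(ln 2) = (0)(2^4)(2) + (-4)(2^1)(1) = -8.

-8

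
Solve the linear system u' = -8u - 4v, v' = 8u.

Coefficient matrix A = [[-8, -4], [8, 0]].
Characteristic polynomial det(A - λI) = λ^2 + 8λ + 32 = 0.
Eigenvalues λ = -4 ± 4i (complex conjugate pair).
For λ=-4+4i: an eigenvector is (0,1) - i(-1,1) = (0 + i, 1 - i).
A real fundamental pair from Re and Im of e^((-4+4i)t)v: X_1 = e^(-4t)(cos(4t)·(0,1) + sin(4t)·(-1,1)), X_2 = e^(-4t)(sin(4t)·(0,1) - cos(4t)·(-1,1)).
General solution: K_1X_1 + K_2X_2.

u(t) = -K_1e^(-4t)sin(4t) + K_2e^(-4t)cos(4t), v(t) = K_1e^(-4t)sin(4t) + K_1e^(-4t)cos(4t) + K_2e^(-4t)sin(4t) - K_2e^(-4t)cos(4t)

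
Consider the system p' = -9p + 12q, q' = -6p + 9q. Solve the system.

p(t) = 2c_1e^(-3t) - c_2e^(3t), q(t) = c_1e^(-3t) - c_2e^(3t)

Coefficient matrix A = [[-9, 12], [-6, 9]].
Characteristic polynomial det(A - λI) = λ^2 - 9 = 0.
Eigenvalues λ = -3, 3.
For λ=-3: (A-λI) row 1 is [-6, 12], so an eigenvector is (2, 1).
For λ=3: (A-λI) row 1 is [-12, 12], so an eigenvector is (-1, -1).
General solution: c_1e^(-3t)(2,1) + c_2e^(3t)(-1,-1).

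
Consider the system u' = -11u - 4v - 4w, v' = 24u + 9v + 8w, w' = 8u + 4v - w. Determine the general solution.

Coefficient matrix A = [[-11, -4, -4], [24, 9, 8], [8, 4, -1]].
det(A - λI) = 0 gives eigenvalues λ = 1, -3, -1.
For λ=1: eigenvector (3,-7,-2).
For λ=-3: eigenvector (-1,2,0).
For λ=-1: eigenvector (-2,4,1).
General solution: K_1e^(t)(3,-7,-2) + K_2e^(-3t)(-1,2,0) + K_3e^(-t)(-2,4,1).

u(t) = 3K_1e^(t) - K_2e^(-3t) - 2K_3e^(-t), v(t) = -7K_1e^(t) + 2K_2e^(-3t) + 4K_3e^(-t), w(t) = -2K_1e^(t) + K_3e^(-t)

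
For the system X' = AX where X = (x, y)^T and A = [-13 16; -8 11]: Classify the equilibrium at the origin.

A = [[-13,16],[-8,11]]; det(A-λI) = λ^2 + 2λ - 15.
λ = -5, 3: opposite signs.

saddle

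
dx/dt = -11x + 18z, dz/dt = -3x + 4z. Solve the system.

x(t) = -3K_1e^(-5t) - 2K_2e^(-2t), z(t) = -K_1e^(-5t) - K_2e^(-2t)

Coefficient matrix A = [[-11, 18], [-3, 4]].
Characteristic polynomial det(A - λI) = λ^2 + 7λ + 10 = 0.
Eigenvalues λ = -5, -2.
For λ=-5: (A-λI) row 1 is [-6, 18], so an eigenvector is (-3, -1).
For λ=-2: (A-λI) row 1 is [-9, 18], so an eigenvector is (-2, -1).
General solution: K_1e^(-5t)(-3,-1) + K_2e^(-2t)(-2,-1).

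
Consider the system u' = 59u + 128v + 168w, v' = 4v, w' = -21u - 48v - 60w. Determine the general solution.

u(t) = -8c_1e^(-4t) + 16c_2e^(4t) - 3c_3e^(3t), v(t) = c_2e^(4t), w(t) = 3c_1e^(-4t) - 6c_2e^(4t) + c_3e^(3t)

Coefficient matrix A = [[59, 128, 168], [0, 4, 0], [-21, -48, -60]].
det(A - λI) = 0 gives eigenvalues λ = -4, 4, 3.
For λ=-4: eigenvector (-8,0,3).
For λ=4: eigenvector (16,1,-6).
For λ=3: eigenvector (-3,0,1).
General solution: c_1e^(-4t)(-8,0,3) + c_2e^(4t)(16,1,-6) + c_3e^(3t)(-3,0,1).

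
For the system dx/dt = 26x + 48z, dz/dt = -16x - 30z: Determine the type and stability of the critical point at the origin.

A = [[26,48],[-16,-30]]; det(A-λI) = λ^2 + 4λ - 12.
λ = 2, -6: opposite signs.

saddle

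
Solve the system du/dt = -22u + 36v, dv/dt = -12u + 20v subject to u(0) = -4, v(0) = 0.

Coefficient matrix A = [[-22, 36], [-12, 20]].
Characteristic polynomial det(A - λI) = λ^2 + 2λ - 8 = 0.
Eigenvalues λ = -4, 2.
For λ=-4: (A-λI) row 1 is [-18, 36], so an eigenvector is (-2, -1).
For λ=2: (A-λI) row 1 is [-24, 36], so an eigenvector is (3, 2).
General solution: C_1e^(-4t)(-2,-1) + C_2e^(2t)(3,2).
Applying u(0)=-4, v(0)=0 gives C_1=8, C_2=4.

u(t) = 12e^(2t) - 16e^(-4t), v(t) = 8e^(2t) - 8e^(-4t)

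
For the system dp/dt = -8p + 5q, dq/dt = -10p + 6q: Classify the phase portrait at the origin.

stable spiral

A = [[-8,5],[-10,6]]; det(A-λI) = λ^2 + 2λ + 2.
λ = -1 ± i: negative real part.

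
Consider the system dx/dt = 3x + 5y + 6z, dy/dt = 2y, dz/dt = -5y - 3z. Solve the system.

x(t) = C_1e^(3t) + C_2e^(2t) - C_3e^(-3t), y(t) = C_2e^(2t), z(t) = -C_2e^(2t) + C_3e^(-3t)

Coefficient matrix A = [[3, 5, 6], [0, 2, 0], [0, -5, -3]].
det(A - λI) = 0 gives eigenvalues λ = 3, 2, -3.
For λ=3: eigenvector (1,0,0).
For λ=2: eigenvector (1,1,-1).
For λ=-3: eigenvector (-1,0,1).
General solution: C_1e^(3t)(1,0,0) + C_2e^(2t)(1,1,-1) + C_3e^(-3t)(-1,0,1).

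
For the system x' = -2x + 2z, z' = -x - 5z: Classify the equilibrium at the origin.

stable node

A = [[-2,2],[-1,-5]]; det(A-λI) = λ^2 + 7λ + 12.
λ = -4, -3: both negative.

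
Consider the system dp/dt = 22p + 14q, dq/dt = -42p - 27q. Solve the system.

p(t) = -K_1e^(-6t) - 2K_2e^(t), q(t) = 2K_1e^(-6t) + 3K_2e^(t)

Coefficient matrix A = [[22, 14], [-42, -27]].
Characteristic polynomial det(A - λI) = λ^2 + 5λ - 6 = 0.
Eigenvalues λ = -6, 1.
For λ=-6: (A-λI) row 1 is [28, 14], so an eigenvector is (-1, 2).
For λ=1: (A-λI) row 1 is [21, 14], so an eigenvector is (-2, 3).
General solution: K_1e^(-6t)(-1,2) + K_2e^(t)(-2,3).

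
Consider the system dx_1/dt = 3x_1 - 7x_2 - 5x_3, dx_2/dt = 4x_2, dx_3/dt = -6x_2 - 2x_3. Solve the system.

x_1(t) = c_1e^(3t) - 2c_2e^(4t) + c_3e^(-2t), x_2(t) = c_2e^(4t), x_3(t) = -c_2e^(4t) + c_3e^(-2t)

Coefficient matrix A = [[3, -7, -5], [0, 4, 0], [0, -6, -2]].
det(A - λI) = 0 gives eigenvalues λ = 3, 4, -2.
For λ=3: eigenvector (1,0,0).
For λ=4: eigenvector (-2,1,-1).
For λ=-2: eigenvector (1,0,1).
General solution: c_1e^(3t)(1,0,0) + c_2e^(4t)(-2,1,-1) + c_3e^(-2t)(1,0,1).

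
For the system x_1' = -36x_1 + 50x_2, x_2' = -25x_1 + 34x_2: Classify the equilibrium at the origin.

stable spiral

A = [[-36,50],[-25,34]]; det(A-λI) = λ^2 + 2λ + 26.
λ = -1 ± 5i: negative real part.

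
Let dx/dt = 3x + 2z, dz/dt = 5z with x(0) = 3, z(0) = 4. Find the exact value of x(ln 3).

945

A = [[3,2],[0,5]]; eigenvalues λ = 5, 3.
Eigenvectors: (1,1) for λ=5, (-1,0) for λ=3.
From the initial condition, c_1 = 4, c_2 = 1.
x(ln 3) = (4)(3^5)(1) + (1)(3^3)(-1) = 945.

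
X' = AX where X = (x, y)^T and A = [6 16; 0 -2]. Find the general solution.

x(t) = 2K_1e^(-2t) - K_2e^(6t), y(t) = -K_1e^(-2t)

Coefficient matrix A = [[6, 16], [0, -2]].
Characteristic polynomial det(A - λI) = λ^2 - 4λ - 12 = 0.
Eigenvalues λ = -2, 6.
For λ=-2: (A-λI) row 1 is [8, 16], so an eigenvector is (2, -1).
For λ=6: (A-λI) row 1 is [0, 16], so an eigenvector is (-1, 0).
General solution: K_1e^(-2t)(2,-1) + K_2e^(6t)(-1,0).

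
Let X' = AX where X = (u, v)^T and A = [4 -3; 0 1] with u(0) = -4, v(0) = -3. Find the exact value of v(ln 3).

A = [[4,-3],[0,1]]; eigenvalues λ = 1, 4.
Eigenvectors: (-1,-1) for λ=1, (1,0) for λ=4.
From the initial condition, c_1 = 3, c_2 = -1.
v(ln 3) = (3)(3^1)(-1) + (-1)(3^4)(0) = -9.

-9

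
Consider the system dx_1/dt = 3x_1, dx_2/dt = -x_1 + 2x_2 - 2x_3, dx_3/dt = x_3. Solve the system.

Coefficient matrix A = [[3, 0, 0], [-1, 2, -2], [0, 0, 1]].
det(A - λI) = 0 gives eigenvalues λ = 2, 3, 1.
For λ=2: eigenvector (0,1,0).
For λ=3: eigenvector (-1,1,0).
For λ=1: eigenvector (0,2,1).
General solution: K_1e^(2t)(0,1,0) + K_2e^(3t)(-1,1,0) + K_3e^(t)(0,2,1).

x_1(t) = -K_2e^(3t), x_2(t) = K_1e^(2t) + K_2e^(3t) + 2K_3e^(t), x_3(t) = K_3e^(t)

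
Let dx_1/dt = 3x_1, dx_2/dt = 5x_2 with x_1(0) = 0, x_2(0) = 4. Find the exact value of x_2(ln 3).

A = [[3,0],[0,5]]; eigenvalues λ = 5, 3.
Eigenvectors: (0,1) for λ=5, (-1,0) for λ=3.
From the initial condition, c_1 = 4, c_2 = 0.
x_2(ln 3) = (4)(3^5)(1) + (0)(3^3)(0) = 972.

972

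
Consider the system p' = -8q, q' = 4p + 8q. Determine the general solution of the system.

Coefficient matrix A = [[0, -8], [4, 8]].
Characteristic polynomial det(A - λI) = λ^2 - 8λ + 32 = 0.
Eigenvalues λ = 4 ± 4i (complex conjugate pair).
For λ=4+4i: an eigenvector is (1,0) - i(-1,1) = (1 + i, 0 - i).
A real fundamental pair from Re and Im of e^((4+4i)t)v: X_1 = e^(4t)(cos(4t)·(1,0) + sin(4t)·(-1,1)), X_2 = e^(4t)(sin(4t)·(1,0) - cos(4t)·(-1,1)).
General solution: C_1X_1 + C_2X_2.

p(t) = -C_1e^(4t)sin(4t) + C_1e^(4t)cos(4t) + C_2e^(4t)sin(4t) + C_2e^(4t)cos(4t), q(t) = C_1e^(4t)sin(4t) - C_2e^(4t)cos(4t)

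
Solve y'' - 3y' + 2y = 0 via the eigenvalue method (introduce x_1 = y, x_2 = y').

y(t) = c_1e^(t) + c_2e^(2t)

Let x_1 = y, x_2 = y'. Then x_1' = x_2 and x_2' = -2x_1 + 3x_2.
A = [[0,1],[-2,3]]; det(A-λI) = λ^2 - 3λ + 2.
Eigenvalues λ = 1, 2 with eigenvectors (1,1), (1,2).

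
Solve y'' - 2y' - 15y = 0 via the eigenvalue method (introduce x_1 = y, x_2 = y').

Let x_1 = y, x_2 = y'. Then x_1' = x_2 and x_2' = 15x_1 + 2x_2.
A = [[0,1],[15,2]]; det(A-λI) = λ^2 - 2λ - 15.
Eigenvalues λ = -3, 5 with eigenvectors (1,-3), (1,5).

y(t) = c_1e^(-3t) + c_2e^(5t)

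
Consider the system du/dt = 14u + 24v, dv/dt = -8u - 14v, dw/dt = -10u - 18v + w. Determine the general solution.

u(t) = 2K_1e^(2t) - 3K_3e^(-2t), v(t) = -K_1e^(2t) + 2K_3e^(-2t), w(t) = -2K_1e^(2t) + K_2e^(t) + 2K_3e^(-2t)

Coefficient matrix A = [[14, 24, 0], [-8, -14, 0], [-10, -18, 1]].
det(A - λI) = 0 gives eigenvalues λ = 2, 1, -2.
For λ=2: eigenvector (2,-1,-2).
For λ=1: eigenvector (0,0,1).
For λ=-2: eigenvector (-3,2,2).
General solution: K_1e^(2t)(2,-1,-2) + K_2e^(t)(0,0,1) + K_3e^(-2t)(-3,2,2).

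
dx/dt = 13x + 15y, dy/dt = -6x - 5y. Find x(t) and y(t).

Coefficient matrix A = [[13, 15], [-6, -5]].
Characteristic polynomial det(A - λI) = λ^2 - 8λ + 25 = 0.
Eigenvalues λ = 4 ± 3i (complex conjugate pair).
For λ=4+3i: an eigenvector is (-2,1) - i(-1,1) = (-2 + i, 1 - i).
A real fundamental pair from Re and Im of e^((4+3i)t)v: X_1 = e^(4t)(cos(3t)·(-2,1) + sin(3t)·(-1,1)), X_2 = e^(4t)(sin(3t)·(-2,1) - cos(3t)·(-1,1)).
General solution: C_1X_1 + C_2X_2.

x(t) = -C_1e^(4t)sin(3t) - 2C_1e^(4t)cos(3t) - 2C_2e^(4t)sin(3t) + C_2e^(4t)cos(3t), y(t) = C_1e^(4t)sin(3t) + C_1e^(4t)cos(3t) + C_2e^(4t)sin(3t) - C_2e^(4t)cos(3t)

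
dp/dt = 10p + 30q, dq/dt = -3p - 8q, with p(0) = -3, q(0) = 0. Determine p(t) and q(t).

p(t) = -9e^(t)sin(3t) - 3e^(t)cos(3t), q(t) = 3e^(t)sin(3t)

Coefficient matrix A = [[10, 30], [-3, -8]].
Characteristic polynomial det(A - λI) = λ^2 - 2λ + 10 = 0.
Eigenvalues λ = 1 ± 3i (complex conjugate pair).
For λ=1+3i: an eigenvector is (3,-1) - i(-1,0) = (3 + i, -1).
A real fundamental pair from Re and Im of e^((1+3i)t)v: X_1 = e^(t)(cos(3t)·(3,-1) + sin(3t)·(-1,0)), X_2 = e^(t)(sin(3t)·(3,-1) - cos(3t)·(-1,0)).
General solution: K_1X_1 + K_2X_2.
Applying p(0)=-3, q(0)=0 gives K_1=0, K_2=-3.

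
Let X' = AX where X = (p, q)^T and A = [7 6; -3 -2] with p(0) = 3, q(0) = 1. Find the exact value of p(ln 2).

A = [[7,6],[-3,-2]]; eigenvalues λ = 4, 1.
Eigenvectors: (2,-1) for λ=4, (1,-1) for λ=1.
From the initial condition, c_1 = 4, c_2 = -5.
p(ln 2) = (4)(2^4)(2) + (-5)(2^1)(1) = 118.

118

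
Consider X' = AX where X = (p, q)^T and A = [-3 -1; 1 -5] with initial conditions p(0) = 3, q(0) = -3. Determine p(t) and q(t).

p(t) = 6te^(-4t) + 3e^(-4t), q(t) = 6te^(-4t) - 3e^(-4t)

Coefficient matrix A = [[-3, -1], [1, -5]].
Characteristic polynomial det(A - λI) = λ^2 + 8λ + 16 = 0.
Single eigenvalue λ = -4 with algebraic multiplicity 2.
Eigenvector v = (1,1); generalized eigenvector w with (A-λI)w=v is (2,1).
General solution: e^(-4t)[C_1·v + C_2·(t·v + w)].
Applying p(0)=3, q(0)=-3 gives C_1=-9, C_2=6.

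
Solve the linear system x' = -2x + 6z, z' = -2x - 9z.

x(t) = 2K_1e^(-5t) + 3K_2e^(-6t), z(t) = -K_1e^(-5t) - 2K_2e^(-6t)

Coefficient matrix A = [[-2, 6], [-2, -9]].
Characteristic polynomial det(A - λI) = λ^2 + 11λ + 30 = 0.
Eigenvalues λ = -5, -6.
For λ=-5: (A-λI) row 1 is [3, 6], so an eigenvector is (2, -1).
For λ=-6: (A-λI) row 1 is [4, 6], so an eigenvector is (3, -2).
General solution: K_1e^(-5t)(2,-1) + K_2e^(-6t)(3,-2).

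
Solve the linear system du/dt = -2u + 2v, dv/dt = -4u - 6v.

u(t) = K_1e^(-4t)sin(2t) - K_2e^(-4t)cos(2t), v(t) = -K_1e^(-4t)sin(2t) + K_1e^(-4t)cos(2t) + K_2e^(-4t)sin(2t) + K_2e^(-4t)cos(2t)

Coefficient matrix A = [[-2, 2], [-4, -6]].
Characteristic polynomial det(A - λI) = λ^2 + 8λ + 20 = 0.
Eigenvalues λ = -4 ± 2i (complex conjugate pair).
For λ=-4+2i: an eigenvector is (0,1) - i(1,-1) = (0 - i, 1 + i).
A real fundamental pair from Re and Im of e^((-4+2i)t)v: X_1 = e^(-4t)(cos(2t)·(0,1) + sin(2t)·(1,-1)), X_2 = e^(-4t)(sin(2t)·(0,1) - cos(2t)·(1,-1)).
General solution: K_1X_1 + K_2X_2.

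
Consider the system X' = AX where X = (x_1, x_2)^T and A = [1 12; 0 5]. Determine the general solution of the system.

x_1(t) = -3C_1e^(5t) + C_2e^(t), x_2(t) = -C_1e^(5t)

Coefficient matrix A = [[1, 12], [0, 5]].
Characteristic polynomial det(A - λI) = λ^2 - 6λ + 5 = 0.
Eigenvalues λ = 5, 1.
For λ=5: (A-λI) row 1 is [-4, 12], so an eigenvector is (-3, -1).
For λ=1: (A-λI) row 1 is [0, 12], so an eigenvector is (1, 0).
General solution: C_1e^(5t)(-3,-1) + C_2e^(t)(1,0).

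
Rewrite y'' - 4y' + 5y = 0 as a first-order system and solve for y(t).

Let x_1 = y, x_2 = y'. Then x_1' = x_2 and x_2' = -5x_1 + 4x_2.
A = [[0,1],[-5,4]]; det(A-λI) = λ^2 - 4λ + 5.
Eigenvalues λ = 2 ± i.

y(t) = C_1e^(2t)cos(t) + C_2e^(2t)sin(t)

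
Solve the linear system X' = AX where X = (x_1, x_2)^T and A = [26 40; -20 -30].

Coefficient matrix A = [[26, 40], [-20, -30]].
Characteristic polynomial det(A - λI) = λ^2 + 4λ + 20 = 0.
Eigenvalues λ = -2 ± 4i (complex conjugate pair).
For λ=-2+4i: an eigenvector is (-1,1) - i(3,-2) = (-1 - 3i, 1 + 2i).
A real fundamental pair from Re and Im of e^((-2+4i)t)v: X_1 = e^(-2t)(cos(4t)·(-1,1) + sin(4t)·(3,-2)), X_2 = e^(-2t)(sin(4t)·(-1,1) - cos(4t)·(3,-2)).
General solution: K_1X_1 + K_2X_2.

x_1(t) = 3K_1e^(-2t)sin(4t) - K_1e^(-2t)cos(4t) - K_2e^(-2t)sin(4t) - 3K_2e^(-2t)cos(4t), x_2(t) = -2K_1e^(-2t)sin(4t) + K_1e^(-2t)cos(4t) + K_2e^(-2t)sin(4t) + 2K_2e^(-2t)cos(4t)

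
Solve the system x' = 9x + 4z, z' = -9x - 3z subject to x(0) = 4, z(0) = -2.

Coefficient matrix A = [[9, 4], [-9, -3]].
Characteristic polynomial det(A - λI) = λ^2 - 6λ + 9 = 0.
Single eigenvalue λ = 3 with algebraic multiplicity 2.
Eigenvector v = (2,-3); generalized eigenvector w with (A-λI)w=v is (-1,2).
General solution: e^(3t)[K_1·v + K_2·(t·v + w)].
Applying x(0)=4, z(0)=-2 gives K_1=6, K_2=8.

x(t) = 16te^(3t) + 4e^(3t), z(t) = -24te^(3t) - 2e^(3t)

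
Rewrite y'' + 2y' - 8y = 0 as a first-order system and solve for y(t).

y(t) = c_1e^(-4t) + c_2e^(2t)

Let x_1 = y, x_2 = y'. Then x_1' = x_2 and x_2' = 8x_1 - 2x_2.
A = [[0,1],[8,-2]]; det(A-λI) = λ^2 + 2λ - 8.
Eigenvalues λ = -4, 2 with eigenvectors (1,-4), (1,2).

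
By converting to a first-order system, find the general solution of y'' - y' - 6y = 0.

Let x_1 = y, x_2 = y'. Then x_1' = x_2 and x_2' = 6x_1 + x_2.
A = [[0,1],[6,1]]; det(A-λI) = λ^2 - λ - 6.
Eigenvalues λ = 3, -2 with eigenvectors (1,3), (1,-2).

y(t) = c_1e^(3t) + c_2e^(-2t)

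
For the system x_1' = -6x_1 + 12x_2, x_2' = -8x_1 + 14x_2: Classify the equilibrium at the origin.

unstable node

A = [[-6,12],[-8,14]]; det(A-λI) = λ^2 - 8λ + 12.
λ = 6, 2: both positive.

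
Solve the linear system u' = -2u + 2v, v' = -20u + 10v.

u(t) = -C_1e^(4t)cos(2t) - C_2e^(4t)sin(2t), v(t) = C_1e^(4t)sin(2t) - 3C_1e^(4t)cos(2t) - 3C_2e^(4t)sin(2t) - C_2e^(4t)cos(2t)

Coefficient matrix A = [[-2, 2], [-20, 10]].
Characteristic polynomial det(A - λI) = λ^2 - 8λ + 20 = 0.
Eigenvalues λ = 4 ± 2i (complex conjugate pair).
For λ=4+2i: an eigenvector is (-1,-3) - i(0,1) = (-1, -3 - i).
A real fundamental pair from Re and Im of e^((4+2i)t)v: X_1 = e^(4t)(cos(2t)·(-1,-3) + sin(2t)·(0,1)), X_2 = e^(4t)(sin(2t)·(-1,-3) - cos(2t)·(0,1)).
General solution: C_1X_1 + C_2X_2.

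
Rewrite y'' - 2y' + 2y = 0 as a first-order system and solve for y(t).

Let x_1 = y, x_2 = y'. Then x_1' = x_2 and x_2' = -2x_1 + 2x_2.
A = [[0,1],[-2,2]]; det(A-λI) = λ^2 - 2λ + 2.
Eigenvalues λ = 1 ± i.

y(t) = C_1e^(t)cos(t) + C_2e^(t)sin(t)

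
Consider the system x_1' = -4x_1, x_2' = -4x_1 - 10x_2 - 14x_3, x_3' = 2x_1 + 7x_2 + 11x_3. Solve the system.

x_1(t) = c_1e^(-4t), x_2(t) = 4c_1e^(-4t) + c_2e^(4t) + 2c_3e^(-3t), x_3(t) = -2c_1e^(-4t) - c_2e^(4t) - c_3e^(-3t)

Coefficient matrix A = [[-4, 0, 0], [-4, -10, -14], [2, 7, 11]].
det(A - λI) = 0 gives eigenvalues λ = -4, 4, -3.
For λ=-4: eigenvector (1,4,-2).
For λ=4: eigenvector (0,1,-1).
For λ=-3: eigenvector (0,2,-1).
General solution: c_1e^(-4t)(1,4,-2) + c_2e^(4t)(0,1,-1) + c_3e^(-3t)(0,2,-1).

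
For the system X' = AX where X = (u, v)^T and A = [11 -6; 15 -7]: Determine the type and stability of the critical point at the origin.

unstable spiral

A = [[11,-6],[15,-7]]; det(A-λI) = λ^2 - 4λ + 13.
λ = 2 ± 3i: positive real part.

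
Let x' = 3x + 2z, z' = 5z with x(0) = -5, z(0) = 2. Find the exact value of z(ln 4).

2048

A = [[3,2],[0,5]]; eigenvalues λ = 5, 3.
Eigenvectors: (1,1) for λ=5, (-1,0) for λ=3.
From the initial condition, c_1 = 2, c_2 = 7.
z(ln 4) = (2)(4^5)(1) + (7)(4^3)(0) = 2048.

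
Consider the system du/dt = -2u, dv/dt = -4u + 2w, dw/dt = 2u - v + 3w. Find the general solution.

u(t) = C_1e^(-2t), v(t) = 2C_1e^(-2t) - C_2e^(2t) + 2C_3e^(t), w(t) = -C_2e^(2t) + C_3e^(t)

Coefficient matrix A = [[-2, 0, 0], [-4, 0, 2], [2, -1, 3]].
det(A - λI) = 0 gives eigenvalues λ = -2, 2, 1.
For λ=-2: eigenvector (1,2,0).
For λ=2: eigenvector (0,-1,-1).
For λ=1: eigenvector (0,2,1).
General solution: C_1e^(-2t)(1,2,0) + C_2e^(2t)(0,-1,-1) + C_3e^(t)(0,2,1).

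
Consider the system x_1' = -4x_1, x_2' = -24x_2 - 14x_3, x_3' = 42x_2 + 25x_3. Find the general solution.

Coefficient matrix A = [[-4, 0, 0], [0, -24, -14], [0, 42, 25]].
det(A - λI) = 0 gives eigenvalues λ = -4, -3, 4.
For λ=-4: eigenvector (1,0,0).
For λ=-3: eigenvector (0,2,-3).
For λ=4: eigenvector (0,1,-2).
General solution: K_1e^(-4t)(1,0,0) + K_2e^(-3t)(0,2,-3) + K_3e^(4t)(0,1,-2).

x_1(t) = K_1e^(-4t), x_2(t) = 2K_2e^(-3t) + K_3e^(4t), x_3(t) = -3K_2e^(-3t) - 2K_3e^(4t)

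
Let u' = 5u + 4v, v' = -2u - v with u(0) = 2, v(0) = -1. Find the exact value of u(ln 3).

A = [[5,4],[-2,-1]]; eigenvalues λ = 3, 1.
Eigenvectors: (2,-1) for λ=3, (-1,1) for λ=1.
From the initial condition, c_1 = 1, c_2 = 0.
u(ln 3) = (1)(3^3)(2) + (0)(3^1)(-1) = 54.

54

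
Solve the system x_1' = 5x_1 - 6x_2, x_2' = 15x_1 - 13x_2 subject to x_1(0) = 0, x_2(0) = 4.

x_1(t) = -8e^(-4t)sin(3t), x_2(t) = -12e^(-4t)sin(3t) + 4e^(-4t)cos(3t)

Coefficient matrix A = [[5, -6], [15, -13]].
Characteristic polynomial det(A - λI) = λ^2 + 8λ + 25 = 0.
Eigenvalues λ = -4 ± 3i (complex conjugate pair).
For λ=-4+3i: an eigenvector is (1,1) - i(1,2) = (1 - i, 1 - 2i).
A real fundamental pair from Re and Im of e^((-4+3i)t)v: X_1 = e^(-4t)(cos(3t)·(1,1) + sin(3t)·(1,2)), X_2 = e^(-4t)(sin(3t)·(1,1) - cos(3t)·(1,2)).
General solution: C_1X_1 + C_2X_2.
Applying x_1(0)=0, x_2(0)=4 gives C_1=-4, C_2=-4.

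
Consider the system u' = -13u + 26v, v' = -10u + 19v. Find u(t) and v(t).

u(t) = -3c_1e^(3t)sin(2t) + 2c_1e^(3t)cos(2t) + 2c_2e^(3t)sin(2t) + 3c_2e^(3t)cos(2t), v(t) = -2c_1e^(3t)sin(2t) + c_1e^(3t)cos(2t) + c_2e^(3t)sin(2t) + 2c_2e^(3t)cos(2t)

Coefficient matrix A = [[-13, 26], [-10, 19]].
Characteristic polynomial det(A - λI) = λ^2 - 6λ + 13 = 0.
Eigenvalues λ = 3 ± 2i (complex conjugate pair).
For λ=3+2i: an eigenvector is (2,1) - i(-3,-2) = (2 + 3i, 1 + 2i).
A real fundamental pair from Re and Im of e^((3+2i)t)v: X_1 = e^(3t)(cos(2t)·(2,1) + sin(2t)·(-3,-2)), X_2 = e^(3t)(sin(2t)·(2,1) - cos(2t)·(-3,-2)).
General solution: c_1X_1 + c_2X_2.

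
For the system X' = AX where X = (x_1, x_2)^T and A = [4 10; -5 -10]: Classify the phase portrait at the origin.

stable spiral

A = [[4,10],[-5,-10]]; det(A-λI) = λ^2 + 6λ + 10.
λ = -3 ± i: negative real part.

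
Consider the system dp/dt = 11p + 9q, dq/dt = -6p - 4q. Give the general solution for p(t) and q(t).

Coefficient matrix A = [[11, 9], [-6, -4]].
Characteristic polynomial det(A - λI) = λ^2 - 7λ + 10 = 0.
Eigenvalues λ = 5, 2.
For λ=5: (A-λI) row 1 is [6, 9], so an eigenvector is (3, -2).
For λ=2: (A-λI) row 1 is [9, 9], so an eigenvector is (-1, 1).
General solution: C_1e^(5t)(3,-2) + C_2e^(2t)(-1,1).

p(t) = 3C_1e^(5t) - C_2e^(2t), q(t) = -2C_1e^(5t) + C_2e^(2t)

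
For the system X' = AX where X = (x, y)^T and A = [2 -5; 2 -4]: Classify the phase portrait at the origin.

stable spiral

A = [[2,-5],[2,-4]]; det(A-λI) = λ^2 + 2λ + 2.
λ = -1 ± i: negative real part.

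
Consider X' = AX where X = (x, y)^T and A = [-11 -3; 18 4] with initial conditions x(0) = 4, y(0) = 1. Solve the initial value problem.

Coefficient matrix A = [[-11, -3], [18, 4]].
Characteristic polynomial det(A - λI) = λ^2 + 7λ + 10 = 0.
Eigenvalues λ = -5, -2.
For λ=-5: (A-λI) row 1 is [-6, -3], so an eigenvector is (1, -2).
For λ=-2: (A-λI) row 1 is [-9, -3], so an eigenvector is (1, -3).
General solution: c_1e^(-5t)(1,-2) + c_2e^(-2t)(1,-3).
Applying x(0)=4, y(0)=1 gives c_1=13, c_2=-9.

x(t) = -9e^(-2t) + 13e^(-5t), y(t) = 27e^(-2t) - 26e^(-5t)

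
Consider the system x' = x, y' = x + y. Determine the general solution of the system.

x(t) = c_2e^(t), y(t) = c_1e^(t) + c_2te^(t) - c_2e^(t)

Coefficient matrix A = [[1, 0], [1, 1]].
Characteristic polynomial det(A - λI) = λ^2 - 2λ + 1 = 0.
Single eigenvalue λ = 1 with algebraic multiplicity 2.
Eigenvector v = (0,1); generalized eigenvector w with (A-λI)w=v is (1,-1).
General solution: e^(t)[c_1·v + c_2·(t·v + w)].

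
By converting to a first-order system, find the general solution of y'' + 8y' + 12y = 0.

y(t) = K_1e^(-2t) + K_2e^(-6t)

Let x_1 = y, x_2 = y'. Then x_1' = x_2 and x_2' = -12x_1 - 8x_2.
A = [[0,1],[-12,-8]]; det(A-λI) = λ^2 + 8λ + 12.
Eigenvalues λ = -2, -6 with eigenvectors (1,-2), (1,-6).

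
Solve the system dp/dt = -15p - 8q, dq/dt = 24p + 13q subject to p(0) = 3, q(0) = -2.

p(t) = -5e^(t) + 8e^(-3t), q(t) = 10e^(t) - 12e^(-3t)

Coefficient matrix A = [[-15, -8], [24, 13]].
Characteristic polynomial det(A - λI) = λ^2 + 2λ - 3 = 0.
Eigenvalues λ = 1, -3.
For λ=1: (A-λI) row 1 is [-16, -8], so an eigenvector is (-1, 2).
For λ=-3: (A-λI) row 1 is [-12, -8], so an eigenvector is (-2, 3).
General solution: K_1e^(t)(-1,2) + K_2e^(-3t)(-2,3).
Applying p(0)=3, q(0)=-2 gives K_1=5, K_2=-4.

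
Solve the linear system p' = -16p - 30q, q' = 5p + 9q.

Coefficient matrix A = [[-16, -30], [5, 9]].
Characteristic polynomial det(A - λI) = λ^2 + 7λ + 6 = 0.
Eigenvalues λ = -1, -6.
For λ=-1: (A-λI) row 1 is [-15, -30], so an eigenvector is (-2, 1).
For λ=-6: (A-λI) row 1 is [-10, -30], so an eigenvector is (3, -1).
General solution: c_1e^(-t)(-2,1) + c_2e^(-6t)(3,-1).

p(t) = -2c_1e^(-t) + 3c_2e^(-6t), q(t) = c_1e^(-t) - c_2e^(-6t)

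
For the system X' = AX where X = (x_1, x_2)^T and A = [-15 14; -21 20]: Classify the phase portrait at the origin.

saddle

A = [[-15,14],[-21,20]]; det(A-λI) = λ^2 - 5λ - 6.
λ = -1, 6: opposite signs.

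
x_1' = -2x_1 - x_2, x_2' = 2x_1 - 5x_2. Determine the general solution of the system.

Coefficient matrix A = [[-2, -1], [2, -5]].
Characteristic polynomial det(A - λI) = λ^2 + 7λ + 12 = 0.
Eigenvalues λ = -4, -3.
For λ=-4: (A-λI) row 1 is [2, -1], so an eigenvector is (-1, -2).
For λ=-3: (A-λI) row 1 is [1, -1], so an eigenvector is (1, 1).
General solution: C_1e^(-4t)(-1,-2) + C_2e^(-3t)(1,1).

x_1(t) = -C_1e^(-4t) + C_2e^(-3t), x_2(t) = -2C_1e^(-4t) + C_2e^(-3t)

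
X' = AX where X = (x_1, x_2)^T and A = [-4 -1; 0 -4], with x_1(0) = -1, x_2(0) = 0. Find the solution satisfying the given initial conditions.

x_1(t) = -e^(-4t), x_2(t) = 0

Coefficient matrix A = [[-4, -1], [0, -4]].
Characteristic polynomial det(A - λI) = λ^2 + 8λ + 16 = 0.
Single eigenvalue λ = -4 with algebraic multiplicity 2.
Eigenvector v = (1,0); generalized eigenvector w with (A-λI)w=v is (-2,-1).
General solution: e^(-4t)[C_1·v + C_2·(t·v + w)].
Applying x_1(0)=-1, x_2(0)=0 gives C_1=-1, C_2=0.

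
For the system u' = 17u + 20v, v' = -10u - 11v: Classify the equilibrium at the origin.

unstable spiral

A = [[17,20],[-10,-11]]; det(A-λI) = λ^2 - 6λ + 13.
λ = 3 ± 2i: positive real part.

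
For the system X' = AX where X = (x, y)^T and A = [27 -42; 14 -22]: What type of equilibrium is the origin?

A = [[27,-42],[14,-22]]; det(A-λI) = λ^2 - 5λ - 6.
λ = -1, 6: opposite signs.

saddle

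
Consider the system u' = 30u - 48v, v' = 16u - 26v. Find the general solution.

u(t) = 3c_1e^(-2t) + 2c_2e^(6t), v(t) = 2c_1e^(-2t) + c_2e^(6t)

Coefficient matrix A = [[30, -48], [16, -26]].
Characteristic polynomial det(A - λI) = λ^2 - 4λ - 12 = 0.
Eigenvalues λ = -2, 6.
For λ=-2: (A-λI) row 1 is [32, -48], so an eigenvector is (3, 2).
For λ=6: (A-λI) row 1 is [24, -48], so an eigenvector is (2, 1).
General solution: c_1e^(-2t)(3,2) + c_2e^(6t)(2,1).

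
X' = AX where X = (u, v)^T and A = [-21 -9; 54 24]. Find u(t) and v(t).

u(t) = K_1e^(-3t) + K_2e^(6t), v(t) = -2K_1e^(-3t) - 3K_2e^(6t)

Coefficient matrix A = [[-21, -9], [54, 24]].
Characteristic polynomial det(A - λI) = λ^2 - 3λ - 18 = 0.
Eigenvalues λ = -3, 6.
For λ=-3: (A-λI) row 1 is [-18, -9], so an eigenvector is (1, -2).
For λ=6: (A-λI) row 1 is [-27, -9], so an eigenvector is (1, -3).
General solution: K_1e^(-3t)(1,-2) + K_2e^(6t)(1,-3).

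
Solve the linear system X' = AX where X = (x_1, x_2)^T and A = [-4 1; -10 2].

Coefficient matrix A = [[-4, 1], [-10, 2]].
Characteristic polynomial det(A - λI) = λ^2 + 2λ + 2 = 0.
Eigenvalues λ = -1 ± i (complex conjugate pair).
For λ=-1+i: an eigenvector is (0,-1) - i(-1,-3) = (0 + i, -1 + 3i).
A real fundamental pair from Re and Im of e^((-1+i)t)v: X_1 = e^(-t)(cos(t)·(0,-1) + sin(t)·(-1,-3)), X_2 = e^(-t)(sin(t)·(0,-1) - cos(t)·(-1,-3)).
General solution: c_1X_1 + c_2X_2.

x_1(t) = -c_1e^(-t)sin(t) + c_2e^(-t)cos(t), x_2(t) = -3c_1e^(-t)sin(t) - c_1e^(-t)cos(t) - c_2e^(-t)sin(t) + 3c_2e^(-t)cos(t)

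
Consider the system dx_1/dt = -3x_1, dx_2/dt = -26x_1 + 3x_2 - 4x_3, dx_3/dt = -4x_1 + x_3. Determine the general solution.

Coefficient matrix A = [[-3, 0, 0], [-26, 3, -4], [-4, 0, 1]].
det(A - λI) = 0 gives eigenvalues λ = -3, 3, 1.
For λ=-3: eigenvector (1,5,1).
For λ=3: eigenvector (0,1,0).
For λ=1: eigenvector (0,2,1).
General solution: c_1e^(-3t)(1,5,1) + c_2e^(3t)(0,1,0) + c_3e^(t)(0,2,1).

x_1(t) = c_1e^(-3t), x_2(t) = 5c_1e^(-3t) + c_2e^(3t) + 2c_3e^(t), x_3(t) = c_1e^(-3t) + c_3e^(t)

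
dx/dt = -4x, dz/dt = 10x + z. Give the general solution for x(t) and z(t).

x(t) = c_1e^(-4t), z(t) = -2c_1e^(-4t) - c_2e^(t)

Coefficient matrix A = [[-4, 0], [10, 1]].
Characteristic polynomial det(A - λI) = λ^2 + 3λ - 4 = 0.
Eigenvalues λ = -4, 1.
For λ=-4: (A-λI) row 2 is [10, 5], so an eigenvector is (1, -2).
For λ=1: (A-λI) row 1 is [-5, 0], so an eigenvector is (0, -1).
General solution: c_1e^(-4t)(1,-2) + c_2e^(t)(0,-1).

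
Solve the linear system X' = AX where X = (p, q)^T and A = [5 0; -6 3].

Coefficient matrix A = [[5, 0], [-6, 3]].
Characteristic polynomial det(A - λI) = λ^2 - 8λ + 15 = 0.
Eigenvalues λ = 5, 3.
For λ=5: (A-λI) row 2 is [-6, -2], so an eigenvector is (-1, 3).
For λ=3: (A-λI) row 1 is [2, 0], so an eigenvector is (0, 1).
General solution: c_1e^(5t)(-1,3) + c_2e^(3t)(0,1).

p(t) = -c_1e^(5t), q(t) = 3c_1e^(5t) + c_2e^(3t)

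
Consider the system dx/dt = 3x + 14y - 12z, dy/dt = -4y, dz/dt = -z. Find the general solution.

x(t) = -2c_1e^(-4t) + c_2e^(3t) + 3c_3e^(-t), y(t) = c_1e^(-4t), z(t) = c_3e^(-t)

Coefficient matrix A = [[3, 14, -12], [0, -4, 0], [0, 0, -1]].
det(A - λI) = 0 gives eigenvalues λ = -4, 3, -1.
For λ=-4: eigenvector (-2,1,0).
For λ=3: eigenvector (1,0,0).
For λ=-1: eigenvector (3,0,1).
General solution: c_1e^(-4t)(-2,1,0) + c_2e^(3t)(1,0,0) + c_3e^(-t)(3,0,1).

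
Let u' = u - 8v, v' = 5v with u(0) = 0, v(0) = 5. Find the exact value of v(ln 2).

160

A = [[1,-8],[0,5]]; eigenvalues λ = 5, 1.
Eigenvectors: (2,-1) for λ=5, (-1,0) for λ=1.
From the initial condition, c_1 = -5, c_2 = -10.
v(ln 2) = (-5)(2^5)(-1) + (-10)(2^1)(0) = 160.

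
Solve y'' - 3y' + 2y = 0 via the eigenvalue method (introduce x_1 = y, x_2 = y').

Let x_1 = y, x_2 = y'. Then x_1' = x_2 and x_2' = -2x_1 + 3x_2.
A = [[0,1],[-2,3]]; det(A-λI) = λ^2 - 3λ + 2.
Eigenvalues λ = 1, 2 with eigenvectors (1,1), (1,2).

y(t) = K_1e^(t) + K_2e^(2t)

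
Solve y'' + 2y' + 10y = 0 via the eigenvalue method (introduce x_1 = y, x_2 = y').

Let x_1 = y, x_2 = y'. Then x_1' = x_2 and x_2' = -10x_1 - 2x_2.
A = [[0,1],[-10,-2]]; det(A-λI) = λ^2 + 2λ + 10.
Eigenvalues λ = -1 ± 3i.

y(t) = C_1e^(-t)cos(3t) + C_2e^(-t)sin(3t)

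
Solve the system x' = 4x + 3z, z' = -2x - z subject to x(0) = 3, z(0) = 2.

x(t) = 15e^(2t) - 12e^(t), z(t) = -10e^(2t) + 12e^(t)

Coefficient matrix A = [[4, 3], [-2, -1]].
Characteristic polynomial det(A - λI) = λ^2 - 3λ + 2 = 0.
Eigenvalues λ = 1, 2.
For λ=1: (A-λI) row 1 is [3, 3], so an eigenvector is (1, -1).
For λ=2: (A-λI) row 1 is [2, 3], so an eigenvector is (-3, 2).
General solution: C_1e^(t)(1,-1) + C_2e^(2t)(-3,2).
Applying x(0)=3, z(0)=2 gives C_1=-12, C_2=-5.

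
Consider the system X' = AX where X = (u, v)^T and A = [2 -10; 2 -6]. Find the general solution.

Coefficient matrix A = [[2, -10], [2, -6]].
Characteristic polynomial det(A - λI) = λ^2 + 4λ + 8 = 0.
Eigenvalues λ = -2 ± 2i (complex conjugate pair).
For λ=-2+2i: an eigenvector is (2,1) - i(-1,0) = (2 + i, 1).
A real fundamental pair from Re and Im of e^((-2+2i)t)v: X_1 = e^(-2t)(cos(2t)·(2,1) + sin(2t)·(-1,0)), X_2 = e^(-2t)(sin(2t)·(2,1) - cos(2t)·(-1,0)).
General solution: C_1X_1 + C_2X_2.

u(t) = -C_1e^(-2t)sin(2t) + 2C_1e^(-2t)cos(2t) + 2C_2e^(-2t)sin(2t) + C_2e^(-2t)cos(2t), v(t) = C_1e^(-2t)cos(2t) + C_2e^(-2t)sin(2t)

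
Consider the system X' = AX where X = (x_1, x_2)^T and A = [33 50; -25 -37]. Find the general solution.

x_1(t) = -K_1e^(-2t)sin(5t) - 3K_1e^(-2t)cos(5t) - 3K_2e^(-2t)sin(5t) + K_2e^(-2t)cos(5t), x_2(t) = K_1e^(-2t)sin(5t) + 2K_1e^(-2t)cos(5t) + 2K_2e^(-2t)sin(5t) - K_2e^(-2t)cos(5t)

Coefficient matrix A = [[33, 50], [-25, -37]].
Characteristic polynomial det(A - λI) = λ^2 + 4λ + 29 = 0.
Eigenvalues λ = -2 ± 5i (complex conjugate pair).
For λ=-2+5i: an eigenvector is (-3,2) - i(-1,1) = (-3 + i, 2 - i).
A real fundamental pair from Re and Im of e^((-2+5i)t)v: X_1 = e^(-2t)(cos(5t)·(-3,2) + sin(5t)·(-1,1)), X_2 = e^(-2t)(sin(5t)·(-3,2) - cos(5t)·(-1,1)).
General solution: K_1X_1 + K_2X_2.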